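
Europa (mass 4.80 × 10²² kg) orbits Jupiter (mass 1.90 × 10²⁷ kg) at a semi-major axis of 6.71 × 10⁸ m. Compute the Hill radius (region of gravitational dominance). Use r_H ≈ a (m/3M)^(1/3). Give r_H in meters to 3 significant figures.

1.37 × 10⁷ m

r_H ≈ a (m/3M)^(1/3)
    = (6.71 × 10⁸) × (4.80 × 10²² / (3 × 1.90 × 10²⁷))^(1/3)
    = 1.37 × 10⁷ m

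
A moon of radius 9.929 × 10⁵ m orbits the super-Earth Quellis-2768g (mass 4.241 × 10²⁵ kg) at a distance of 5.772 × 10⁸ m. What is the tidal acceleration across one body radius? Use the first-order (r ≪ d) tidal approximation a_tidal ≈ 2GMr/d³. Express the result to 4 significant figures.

2.923 × 10⁻⁵ m/s²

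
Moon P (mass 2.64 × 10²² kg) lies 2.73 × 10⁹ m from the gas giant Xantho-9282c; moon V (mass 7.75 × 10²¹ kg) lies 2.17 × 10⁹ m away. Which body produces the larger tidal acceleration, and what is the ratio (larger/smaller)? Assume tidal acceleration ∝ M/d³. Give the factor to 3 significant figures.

Moon P, by a factor of ≈ 1.71

Compare M/d³ for the two perturbers:
Moon P: (2.64 × 10²²) / (2.73 × 10⁹)³ = 1.298 × 10⁻⁶
Moon V: (7.75 × 10²¹) / (2.17 × 10⁹)³ = 7.584 × 10⁻⁷
Ratio (larger/smaller) = 1.71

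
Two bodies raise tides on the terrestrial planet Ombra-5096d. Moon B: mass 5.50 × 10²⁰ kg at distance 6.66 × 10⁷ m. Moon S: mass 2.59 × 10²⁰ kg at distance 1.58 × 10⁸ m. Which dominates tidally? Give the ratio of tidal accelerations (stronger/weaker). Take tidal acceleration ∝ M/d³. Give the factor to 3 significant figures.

Tidal stretch scales as M/d³; compute that for each body.
Moon B: (5.50 × 10²⁰) / (6.66 × 10⁷)³ = 1.862 × 10⁻³
Moon S: (2.59 × 10²⁰) / (1.58 × 10⁸)³ = 6.566 × 10⁻⁵
Ratio (larger/smaller) = 28.4

Moon B, by a factor of ≈ 28.4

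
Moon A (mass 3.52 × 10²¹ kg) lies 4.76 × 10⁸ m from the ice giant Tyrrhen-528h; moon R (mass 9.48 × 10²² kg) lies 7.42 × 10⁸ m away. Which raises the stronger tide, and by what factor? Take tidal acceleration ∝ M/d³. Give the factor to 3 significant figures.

Moon R, by a factor of ≈ 7.11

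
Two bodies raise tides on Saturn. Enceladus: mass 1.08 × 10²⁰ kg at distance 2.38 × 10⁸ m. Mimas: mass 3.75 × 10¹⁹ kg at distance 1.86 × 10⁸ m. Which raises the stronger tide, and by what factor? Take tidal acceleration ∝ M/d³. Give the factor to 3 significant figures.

Enceladus, by a factor of ≈ 1.37

Compare M/d³ for the two perturbers:
Enceladus: (1.08 × 10²⁰) / (2.38 × 10⁸)³ = 8.011 × 10⁻⁶
Mimas: (3.75 × 10¹⁹) / (1.86 × 10⁸)³ = 5.828 × 10⁻⁶
Ratio (larger/smaller) = 1.37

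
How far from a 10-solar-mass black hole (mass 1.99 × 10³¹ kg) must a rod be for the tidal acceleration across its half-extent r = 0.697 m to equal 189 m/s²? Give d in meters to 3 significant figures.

2.14 × 10⁶ m

2GMr/d³ = a_tidal  ⇒  d = (2GMr / a_tidal)^(1/3)
d = (2 × 6.674×10⁻¹¹ × (1.99 × 10³¹) × (0.697) / (189))^(1/3)
  = 2.14 × 10⁶ m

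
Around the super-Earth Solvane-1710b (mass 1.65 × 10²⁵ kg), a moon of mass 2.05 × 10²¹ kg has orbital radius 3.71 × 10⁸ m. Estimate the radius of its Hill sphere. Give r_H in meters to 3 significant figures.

1.28 × 10⁷ m

r_H ≈ a (m/3M)^(1/3)
    = (3.71 × 10⁸) × (2.05 × 10²¹ / (3 × 1.65 × 10²⁵))^(1/3)
    = 1.28 × 10⁷ m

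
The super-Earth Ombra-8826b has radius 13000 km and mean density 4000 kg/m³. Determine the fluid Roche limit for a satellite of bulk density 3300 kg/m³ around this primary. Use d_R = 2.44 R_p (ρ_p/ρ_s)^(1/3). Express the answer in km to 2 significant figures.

34000 km

d_R = 2.44 × 13000 km × (4000/3300)^(1/3)
    = 34000 km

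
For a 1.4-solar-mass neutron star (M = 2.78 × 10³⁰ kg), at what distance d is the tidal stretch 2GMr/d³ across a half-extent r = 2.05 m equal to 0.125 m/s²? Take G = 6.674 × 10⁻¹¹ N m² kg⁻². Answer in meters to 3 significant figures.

2GMr/d³ = a_tidal  ⇒  d = (2GMr / a_tidal)^(1/3)
d = (2 × 6.674×10⁻¹¹ × (2.78 × 10³⁰) × (2.05) / (0.125))^(1/3)
  = 1.83 × 10⁷ m

1.83 × 10⁷ m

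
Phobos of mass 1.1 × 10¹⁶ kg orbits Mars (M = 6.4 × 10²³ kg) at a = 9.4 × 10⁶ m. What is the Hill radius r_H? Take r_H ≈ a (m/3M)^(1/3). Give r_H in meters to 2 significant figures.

r_H ≈ a (m/3M)^(1/3)
    = (9.4 × 10⁶) × (1.1 × 10¹⁶ / (3 × 6.4 × 10²³))^(1/3)
    = 1.7 × 10⁴ m

1.7 × 10⁴ m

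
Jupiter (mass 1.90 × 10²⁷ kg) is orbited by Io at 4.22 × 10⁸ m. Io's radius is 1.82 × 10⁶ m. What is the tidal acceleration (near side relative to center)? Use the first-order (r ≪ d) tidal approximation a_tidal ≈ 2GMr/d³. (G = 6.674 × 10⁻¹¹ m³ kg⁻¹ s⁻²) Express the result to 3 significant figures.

The tidal stretch is the gradient of GM/d² times the body's extent r, hence the 1/d³ dependence.
Δg = 2GMr/d³
   = 2 × (6.674 × 10⁻¹¹) × (1.90 × 10²⁷) × (1.82 × 10⁶) / (4.22 × 10⁸)³
   = 6.14 × 10⁻³ m/s²

6.14 × 10⁻³ m/s²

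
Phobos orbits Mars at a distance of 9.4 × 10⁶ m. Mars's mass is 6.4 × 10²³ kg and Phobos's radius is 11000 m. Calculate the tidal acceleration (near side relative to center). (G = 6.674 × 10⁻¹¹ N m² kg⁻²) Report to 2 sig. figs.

Δg = 2GMr/d³
   = 2 × (6.674 × 10⁻¹¹) × (6.4 × 10²³) × (11000) / (9.4 × 10⁶)³
   = 1.1 × 10⁻³ m/s²

1.1 × 10⁻³ m/s²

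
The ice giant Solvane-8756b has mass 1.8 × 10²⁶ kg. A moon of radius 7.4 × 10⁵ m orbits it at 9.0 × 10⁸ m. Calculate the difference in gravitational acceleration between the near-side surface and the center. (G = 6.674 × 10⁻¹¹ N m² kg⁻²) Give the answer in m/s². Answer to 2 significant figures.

2.4 × 10⁻⁵ m/s²

Δg = 2GMr/d³
   = 2 × (6.674 × 10⁻¹¹) × (1.8 × 10²⁶) × (7.4 × 10⁵) / (9.0 × 10⁸)³
   = 2.4 × 10⁻⁵ m/s²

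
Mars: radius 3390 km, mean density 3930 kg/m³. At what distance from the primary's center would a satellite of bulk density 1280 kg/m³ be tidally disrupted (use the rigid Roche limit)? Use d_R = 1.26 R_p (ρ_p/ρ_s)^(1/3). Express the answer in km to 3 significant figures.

6210 km

d_R = 1.26 × 3390 km × (3930/1280)^(1/3)
    = 6210 km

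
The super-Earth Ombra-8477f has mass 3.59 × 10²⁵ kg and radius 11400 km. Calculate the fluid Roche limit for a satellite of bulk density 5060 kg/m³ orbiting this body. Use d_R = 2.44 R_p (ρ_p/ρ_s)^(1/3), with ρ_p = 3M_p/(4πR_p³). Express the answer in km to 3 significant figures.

29100 km

ρ_p = 3M_p/(4πR_p³) = 3 × (3.59 × 10²⁵) / (4π × (1.14 × 10⁷ m)³) = 5780 kg/m³
d_R = 2.44 × 11400 km × (5780/5060)^(1/3)
    = 29100 km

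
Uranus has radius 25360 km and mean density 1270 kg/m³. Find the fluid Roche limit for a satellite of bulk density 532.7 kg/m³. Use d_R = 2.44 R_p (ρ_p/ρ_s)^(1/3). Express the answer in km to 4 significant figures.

82660 km

d_R = 2.44 × 25360 km × (1270/532.7)^(1/3)
    = 82660 km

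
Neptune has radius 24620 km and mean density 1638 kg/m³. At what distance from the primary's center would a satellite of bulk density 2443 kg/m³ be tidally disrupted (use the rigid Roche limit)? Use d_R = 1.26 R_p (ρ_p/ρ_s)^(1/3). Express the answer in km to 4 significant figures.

d_R = 1.26 × 24620 km × (1638/2443)^(1/3)
    = 27150 km

27150 km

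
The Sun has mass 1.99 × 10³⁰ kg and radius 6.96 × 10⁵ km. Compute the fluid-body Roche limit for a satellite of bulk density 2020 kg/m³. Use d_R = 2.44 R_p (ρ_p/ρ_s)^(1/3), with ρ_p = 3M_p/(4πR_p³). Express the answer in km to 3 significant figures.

ρ_p = 3M_p/(4πR_p³) = 3 × (1.99 × 10³⁰) / (4π × (6.96 × 10⁸ m)³) = 1410 kg/m³
d_R = 2.44 × 6.96 × 10⁵ km × (1410/2020)^(1/3)
    = 1.51 × 10⁶ km

1.51 × 10⁶ km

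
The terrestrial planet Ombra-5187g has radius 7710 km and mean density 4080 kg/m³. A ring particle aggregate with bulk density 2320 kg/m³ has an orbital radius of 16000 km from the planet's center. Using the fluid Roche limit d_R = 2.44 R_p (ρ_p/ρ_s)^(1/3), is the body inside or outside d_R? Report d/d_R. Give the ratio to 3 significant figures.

d_R = 2.44 × (7710 km) × (4080/2320)^(1/3) = 22710 km
d/d_R = (16000) / (22710) = 0.705
Since d/d_R < 1, the body is inside the Roche limit.

inside; d/d_R ≈ 0.705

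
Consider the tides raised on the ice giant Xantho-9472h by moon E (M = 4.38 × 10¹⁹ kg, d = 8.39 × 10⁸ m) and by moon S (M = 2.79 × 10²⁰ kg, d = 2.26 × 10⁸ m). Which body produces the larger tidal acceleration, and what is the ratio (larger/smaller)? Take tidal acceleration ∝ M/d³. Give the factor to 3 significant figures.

Moon S, by a factor of ≈ 326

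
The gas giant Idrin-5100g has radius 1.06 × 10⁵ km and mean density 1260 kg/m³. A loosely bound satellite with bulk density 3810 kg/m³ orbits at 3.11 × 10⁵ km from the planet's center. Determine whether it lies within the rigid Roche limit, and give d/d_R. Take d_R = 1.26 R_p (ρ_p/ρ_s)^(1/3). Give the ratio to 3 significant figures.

d_R = 1.26 × (1.06 × 10⁵ km) × (1260/3810)^(1/3) = 92360 km
d/d_R = (3.11 × 10⁵) / (92360) = 3.37
Since d/d_R > 1, the body is outside the Roche limit.

outside; d/d_R ≈ 3.37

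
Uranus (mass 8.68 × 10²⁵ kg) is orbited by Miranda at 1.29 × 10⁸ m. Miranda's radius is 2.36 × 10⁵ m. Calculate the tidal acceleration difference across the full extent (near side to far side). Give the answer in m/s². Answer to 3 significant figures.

Differencing GM/(d−r)² and GM/(d+r)² to first order in r/d gives 4GMr/d³.
Δg = 4GMr/d³
   = 4 × (6.674 × 10⁻¹¹) × (8.68 × 10²⁵) × (2.36 × 10⁵) / (1.29 × 10⁸)³
   = 2.55 × 10⁻³ m/s²

2.55 × 10⁻³ m/s²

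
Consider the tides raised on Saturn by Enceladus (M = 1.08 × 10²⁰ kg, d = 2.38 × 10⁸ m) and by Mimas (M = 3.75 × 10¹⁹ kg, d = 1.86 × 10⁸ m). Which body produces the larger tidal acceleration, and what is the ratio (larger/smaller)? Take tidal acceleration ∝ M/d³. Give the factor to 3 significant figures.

Enceladus, by a factor of ≈ 1.37

Compare M/d³ for the two perturbers:
Enceladus: (1.08 × 10²⁰) / (2.38 × 10⁸)³ = 8.011 × 10⁻⁶
Mimas: (3.75 × 10¹⁹) / (1.86 × 10⁸)³ = 5.828 × 10⁻⁶
Ratio (larger/smaller) = 1.37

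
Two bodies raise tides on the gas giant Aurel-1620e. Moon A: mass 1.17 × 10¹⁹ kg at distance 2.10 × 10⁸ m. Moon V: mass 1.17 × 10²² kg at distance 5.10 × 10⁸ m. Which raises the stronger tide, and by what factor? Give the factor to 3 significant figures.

Moon V, by a factor of ≈ 69.8

Compare M/d³ for the two perturbers:
Moon A: (1.17 × 10¹⁹) / (2.10 × 10⁸)³ = 1.263 × 10⁻⁶
Moon V: (1.17 × 10²²) / (5.10 × 10⁸)³ = 8.820 × 10⁻⁵
Ratio (larger/smaller) = 69.8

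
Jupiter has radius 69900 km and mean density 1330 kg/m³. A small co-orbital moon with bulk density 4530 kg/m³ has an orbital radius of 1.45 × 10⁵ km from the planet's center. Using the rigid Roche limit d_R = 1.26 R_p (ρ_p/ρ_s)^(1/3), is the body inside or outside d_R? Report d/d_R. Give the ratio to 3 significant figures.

outside; d/d_R ≈ 2.48

d_R = 1.26 × (69900 km) × (1330/4530)^(1/3) = 58540 km
d/d_R = (1.45 × 10⁵) / (58540) = 2.48
Since d/d_R > 1, the body is outside the Roche limit.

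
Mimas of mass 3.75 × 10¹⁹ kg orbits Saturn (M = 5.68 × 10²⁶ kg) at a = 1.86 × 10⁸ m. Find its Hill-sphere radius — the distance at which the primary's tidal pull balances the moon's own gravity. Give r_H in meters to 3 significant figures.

5.21 × 10⁵ m

r_H ≈ a (m/3M)^(1/3)
    = (1.86 × 10⁸) × (3.75 × 10¹⁹ / (3 × 5.68 × 10²⁶))^(1/3)
    = 5.21 × 10⁵ m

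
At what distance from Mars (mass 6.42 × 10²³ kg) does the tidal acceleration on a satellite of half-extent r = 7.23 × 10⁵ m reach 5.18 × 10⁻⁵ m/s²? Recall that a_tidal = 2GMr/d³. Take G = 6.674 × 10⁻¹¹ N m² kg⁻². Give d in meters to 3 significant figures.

1.06 × 10⁸ m

2GMr/d³ = a_tidal  ⇒  d = (2GMr / a_tidal)^(1/3)
d = (2 × 6.674×10⁻¹¹ × (6.42 × 10²³) × (7.23 × 10⁵) / (5.18 × 10⁻⁵))^(1/3)
  = 1.06 × 10⁸ m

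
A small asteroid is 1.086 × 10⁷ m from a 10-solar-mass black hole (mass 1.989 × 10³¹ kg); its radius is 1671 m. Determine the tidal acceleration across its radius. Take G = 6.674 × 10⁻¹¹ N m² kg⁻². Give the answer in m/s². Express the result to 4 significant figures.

Differencing GM/(d−r)² and GM/d² to first order in r/d gives 2GMr/d³.
Δa = 2GMr/d³
   = 2 × (6.674 × 10⁻¹¹) × (1.989 × 10³¹) × (1671) / (1.086 × 10⁷)³
   = 3.464 × 10³ m/s²

3.464 × 10³ m/s²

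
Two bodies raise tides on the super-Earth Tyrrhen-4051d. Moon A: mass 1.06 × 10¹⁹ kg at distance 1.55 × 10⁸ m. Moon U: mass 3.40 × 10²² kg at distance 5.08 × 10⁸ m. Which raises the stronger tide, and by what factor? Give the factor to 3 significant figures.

Moon U, by a factor of ≈ 91.1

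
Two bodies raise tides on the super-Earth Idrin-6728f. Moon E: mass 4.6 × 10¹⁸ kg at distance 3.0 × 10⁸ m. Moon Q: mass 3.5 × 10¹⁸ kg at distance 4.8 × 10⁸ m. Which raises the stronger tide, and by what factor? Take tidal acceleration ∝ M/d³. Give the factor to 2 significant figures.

Compare M/d³ for the two perturbers:
Moon E: (4.6 × 10¹⁸) / (3.0 × 10⁸)³ = 1.704 × 10⁻⁷
Moon Q: (3.5 × 10¹⁸) / (4.8 × 10⁸)³ = 3.165 × 10⁻⁸
Ratio (larger/smaller) = 5.4

Moon E, by a factor of ≈ 5.4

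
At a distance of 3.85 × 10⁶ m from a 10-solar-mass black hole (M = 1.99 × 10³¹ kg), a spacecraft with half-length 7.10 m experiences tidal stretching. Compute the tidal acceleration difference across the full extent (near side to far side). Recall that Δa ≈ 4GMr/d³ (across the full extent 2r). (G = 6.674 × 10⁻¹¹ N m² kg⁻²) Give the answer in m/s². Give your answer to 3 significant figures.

6.61 × 10² m/s²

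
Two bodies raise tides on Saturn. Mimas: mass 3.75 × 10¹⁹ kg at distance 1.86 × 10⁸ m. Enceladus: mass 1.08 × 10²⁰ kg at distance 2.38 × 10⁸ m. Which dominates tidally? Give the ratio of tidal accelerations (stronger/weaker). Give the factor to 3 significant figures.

Enceladus, by a factor of ≈ 1.37

Tidal acceleration ∝ M/d³, so compare M/d³ for each.
Mimas: (3.75 × 10¹⁹) / (1.86 × 10⁸)³ = 5.828 × 10⁻⁶
Enceladus: (1.08 × 10²⁰) / (2.38 × 10⁸)³ = 8.011 × 10⁻⁶
Ratio (larger/smaller) = 1.37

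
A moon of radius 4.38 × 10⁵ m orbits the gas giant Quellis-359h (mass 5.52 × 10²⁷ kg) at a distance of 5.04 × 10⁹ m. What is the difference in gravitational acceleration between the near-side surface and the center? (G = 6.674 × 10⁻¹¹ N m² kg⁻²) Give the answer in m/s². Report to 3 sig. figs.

2.52 × 10⁻⁶ m/s²

Δa = 2GMr/d³
   = 2 × (6.674 × 10⁻¹¹) × (5.52 × 10²⁷) × (4.38 × 10⁵) / (5.04 × 10⁹)³
   = 2.52 × 10⁻⁶ m/s²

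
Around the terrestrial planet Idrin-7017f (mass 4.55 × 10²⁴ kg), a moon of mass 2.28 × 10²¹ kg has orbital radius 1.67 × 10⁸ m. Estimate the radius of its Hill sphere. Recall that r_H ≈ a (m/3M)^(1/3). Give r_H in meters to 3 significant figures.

r_H ≈ a (m/3M)^(1/3)
    = (1.67 × 10⁸) × (2.28 × 10²¹ / (3 × 4.55 × 10²⁴))^(1/3)
    = 9.20 × 10⁶ m

9.20 × 10⁶ m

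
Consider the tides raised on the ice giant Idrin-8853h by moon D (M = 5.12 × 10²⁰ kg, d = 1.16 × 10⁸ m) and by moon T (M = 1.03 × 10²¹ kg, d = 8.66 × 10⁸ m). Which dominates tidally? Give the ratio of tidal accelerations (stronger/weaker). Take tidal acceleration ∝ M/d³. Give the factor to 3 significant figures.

The tide-raising term goes as M/d³ (the gradient of a 1/d² field).
Moon D: (5.12 × 10²⁰) / (1.16 × 10⁸)³ = 3.280 × 10⁻⁴
Moon T: (1.03 × 10²¹) / (8.66 × 10⁸)³ = 1.586 × 10⁻⁶
Ratio (larger/smaller) = 207

Moon D, by a factor of ≈ 207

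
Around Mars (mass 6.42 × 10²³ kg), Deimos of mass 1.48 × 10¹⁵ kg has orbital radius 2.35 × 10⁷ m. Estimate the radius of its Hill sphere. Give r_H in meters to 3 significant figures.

r_H ≈ a (m/3M)^(1/3)
    = (2.35 × 10⁷) × (1.48 × 10¹⁵ / (3 × 6.42 × 10²³))^(1/3)
    = 2.15 × 10⁴ m

2.15 × 10⁴ m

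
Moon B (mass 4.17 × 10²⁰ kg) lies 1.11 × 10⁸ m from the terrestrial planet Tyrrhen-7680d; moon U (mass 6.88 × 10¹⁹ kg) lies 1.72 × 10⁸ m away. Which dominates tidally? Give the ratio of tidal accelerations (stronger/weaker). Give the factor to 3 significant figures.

The tide-raising term goes as M/d³ (the gradient of a 1/d² field).
Moon B: (4.17 × 10²⁰) / (1.11 × 10⁸)³ = 3.049 × 10⁻⁴
Moon U: (6.88 × 10¹⁹) / (1.72 × 10⁸)³ = 1.352 × 10⁻⁵
Ratio (larger/smaller) = 22.6

Moon B, by a factor of ≈ 22.6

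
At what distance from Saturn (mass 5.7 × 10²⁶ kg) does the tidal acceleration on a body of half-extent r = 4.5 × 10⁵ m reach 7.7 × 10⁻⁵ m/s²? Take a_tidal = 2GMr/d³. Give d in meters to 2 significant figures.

2GMr/d³ = a_tidal  ⇒  d = (2GMr / a_tidal)^(1/3)
d = (2 × 6.674×10⁻¹¹ × (5.7 × 10²⁶) × (4.5 × 10⁵) / (7.7 × 10⁻⁵))^(1/3)
  = 7.6 × 10⁸ m

7.6 × 10⁸ m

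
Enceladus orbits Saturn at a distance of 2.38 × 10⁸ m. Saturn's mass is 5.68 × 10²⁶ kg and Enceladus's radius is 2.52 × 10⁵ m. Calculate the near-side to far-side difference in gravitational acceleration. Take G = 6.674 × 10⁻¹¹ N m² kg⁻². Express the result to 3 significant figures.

2.83 × 10⁻³ m/s²

Δa = 4GMr/d³
   = 4 × (6.674 × 10⁻¹¹) × (5.68 × 10²⁶) × (2.52 × 10⁵) / (2.38 × 10⁸)³
   = 2.83 × 10⁻³ m/s²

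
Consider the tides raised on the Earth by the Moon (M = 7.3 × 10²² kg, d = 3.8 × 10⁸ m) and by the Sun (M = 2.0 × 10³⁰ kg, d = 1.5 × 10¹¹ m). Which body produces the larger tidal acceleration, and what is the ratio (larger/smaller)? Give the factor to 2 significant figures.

Compare M/d³ for the two perturbers:
The Moon: (7.3 × 10²²) / (3.8 × 10⁸)³ = 1.330 × 10⁻³
The Sun: (2.0 × 10³⁰) / (1.5 × 10¹¹)³ = 5.926 × 10⁻⁴
Ratio (larger/smaller) = 2.2

The Moon, by a factor of ≈ 2.2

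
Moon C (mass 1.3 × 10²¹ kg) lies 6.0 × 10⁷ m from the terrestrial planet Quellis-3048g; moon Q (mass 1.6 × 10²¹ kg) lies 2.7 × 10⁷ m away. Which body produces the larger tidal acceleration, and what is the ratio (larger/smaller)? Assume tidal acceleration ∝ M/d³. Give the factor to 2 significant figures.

Moon Q, by a factor of ≈ 14

Tidal acceleration ∝ M/d³, so compare M/d³ for each.
Moon C: (1.3 × 10²¹) / (6.0 × 10⁷)³ = 6.019 × 10⁻³
Moon Q: (1.6 × 10²¹) / (2.7 × 10⁷)³ = 8.129 × 10⁻²
Ratio (larger/smaller) = 14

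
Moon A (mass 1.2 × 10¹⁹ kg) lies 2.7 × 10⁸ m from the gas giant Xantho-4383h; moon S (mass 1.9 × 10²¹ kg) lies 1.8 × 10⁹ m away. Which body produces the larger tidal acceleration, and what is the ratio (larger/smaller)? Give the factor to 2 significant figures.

Moon A, by a factor of ≈ 1.9

The tide-raising term goes as M/d³ (the gradient of a 1/d² field).
Moon A: (1.2 × 10¹⁹) / (2.7 × 10⁸)³ = 6.097 × 10⁻⁷
Moon S: (1.9 × 10²¹) / (1.8 × 10⁹)³ = 3.258 × 10⁻⁷
Ratio (larger/smaller) = 1.9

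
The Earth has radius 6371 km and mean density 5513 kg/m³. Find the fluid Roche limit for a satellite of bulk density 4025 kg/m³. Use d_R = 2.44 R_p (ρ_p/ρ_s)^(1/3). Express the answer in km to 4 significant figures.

17260 km

d_R = 2.44 × 6371 km × (5513/4025)^(1/3)
    = 17260 km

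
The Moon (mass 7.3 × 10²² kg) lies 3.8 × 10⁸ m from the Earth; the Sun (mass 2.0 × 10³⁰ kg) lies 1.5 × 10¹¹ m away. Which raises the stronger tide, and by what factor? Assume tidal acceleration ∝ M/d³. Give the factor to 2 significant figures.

Tidal acceleration ∝ M/d³, so compare M/d³ for each.
The Moon: (7.3 × 10²²) / (3.8 × 10⁸)³ = 1.330 × 10⁻³
The Sun: (2.0 × 10³⁰) / (1.5 × 10¹¹)³ = 5.926 × 10⁻⁴
Ratio (larger/smaller) = 2.2

The Moon, by a factor of ≈ 2.2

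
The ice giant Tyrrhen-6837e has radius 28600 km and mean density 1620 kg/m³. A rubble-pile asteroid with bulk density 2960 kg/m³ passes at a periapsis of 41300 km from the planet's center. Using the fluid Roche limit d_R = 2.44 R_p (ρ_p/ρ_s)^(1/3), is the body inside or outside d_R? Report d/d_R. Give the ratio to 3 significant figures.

d_R = 2.44 × (28600 km) × (1620/2960)^(1/3) = 57080 km
d/d_R = (41300) / (57080) = 0.724
Since d/d_R < 1, the body is inside the Roche limit.

inside; d/d_R ≈ 0.724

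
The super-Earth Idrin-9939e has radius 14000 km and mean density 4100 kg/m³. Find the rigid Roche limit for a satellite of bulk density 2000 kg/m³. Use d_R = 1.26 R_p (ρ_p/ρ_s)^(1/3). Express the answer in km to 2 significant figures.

22000 km

d_R = 1.26 × 14000 km × (4100/2000)^(1/3)
    = 22000 km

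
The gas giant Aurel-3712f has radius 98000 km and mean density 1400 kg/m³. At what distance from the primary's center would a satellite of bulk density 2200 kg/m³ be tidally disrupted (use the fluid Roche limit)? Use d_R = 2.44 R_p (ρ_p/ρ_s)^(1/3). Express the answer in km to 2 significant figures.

d_R = 2.44 × 98000 km × (1400/2200)^(1/3)
    = 2.1 × 10⁵ km

2.1 × 10⁵ km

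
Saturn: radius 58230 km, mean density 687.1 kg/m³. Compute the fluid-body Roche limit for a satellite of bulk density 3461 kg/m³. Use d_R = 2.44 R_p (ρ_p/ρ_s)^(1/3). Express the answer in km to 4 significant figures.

d_R = 2.44 × 58230 km × (687.1/3461)^(1/3)
    = 82890 km

82890 km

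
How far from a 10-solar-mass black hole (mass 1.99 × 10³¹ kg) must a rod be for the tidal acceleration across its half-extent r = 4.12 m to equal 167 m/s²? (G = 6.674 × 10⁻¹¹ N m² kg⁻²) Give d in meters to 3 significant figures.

4.03 × 10⁶ m

2GMr/d³ = a_tidal  ⇒  d = (2GMr / a_tidal)^(1/3)
d = (2 × 6.674×10⁻¹¹ × (1.99 × 10³¹) × (4.12) / (167))^(1/3)
  = 4.03 × 10⁶ m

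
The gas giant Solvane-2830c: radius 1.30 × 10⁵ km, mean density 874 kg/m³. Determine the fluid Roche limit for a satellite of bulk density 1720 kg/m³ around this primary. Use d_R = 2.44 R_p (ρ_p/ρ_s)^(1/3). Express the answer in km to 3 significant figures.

d_R = 2.44 × 1.30 × 10⁵ km × (874/1720)^(1/3)
    = 2.53 × 10⁵ km

2.53 × 10⁵ km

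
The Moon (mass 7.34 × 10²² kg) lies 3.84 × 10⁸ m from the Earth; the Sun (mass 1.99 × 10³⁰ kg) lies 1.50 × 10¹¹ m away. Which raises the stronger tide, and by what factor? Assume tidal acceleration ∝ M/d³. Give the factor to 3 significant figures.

The Moon, by a factor of ≈ 2.20

The tide-raising term goes as M/d³ (the gradient of a 1/d² field).
The Moon: (7.34 × 10²²) / (3.84 × 10⁸)³ = 1.296 × 10⁻³
The Sun: (1.99 × 10³⁰) / (1.50 × 10¹¹)³ = 5.896 × 10⁻⁴
Ratio (larger/smaller) = 2.20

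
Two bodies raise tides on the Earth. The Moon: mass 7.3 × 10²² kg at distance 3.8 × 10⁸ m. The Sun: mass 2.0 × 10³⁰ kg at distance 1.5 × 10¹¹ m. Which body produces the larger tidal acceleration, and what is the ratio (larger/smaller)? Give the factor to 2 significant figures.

Tidal acceleration ∝ M/d³, so compare M/d³ for each.
The Moon: (7.3 × 10²²) / (3.8 × 10⁸)³ = 1.330 × 10⁻³
The Sun: (2.0 × 10³⁰) / (1.5 × 10¹¹)³ = 5.926 × 10⁻⁴
Ratio (larger/smaller) = 2.2

The Moon, by a factor of ≈ 2.2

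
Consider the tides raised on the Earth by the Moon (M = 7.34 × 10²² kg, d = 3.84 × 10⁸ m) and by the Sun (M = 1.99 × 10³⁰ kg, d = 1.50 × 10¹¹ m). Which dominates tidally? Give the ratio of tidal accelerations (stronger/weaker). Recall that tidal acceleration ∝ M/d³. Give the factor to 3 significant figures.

The Moon, by a factor of ≈ 2.20

Tidal acceleration ∝ M/d³, so compare M/d³ for each.
The Moon: (7.34 × 10²²) / (3.84 × 10⁸)³ = 1.296 × 10⁻³
The Sun: (1.99 × 10³⁰) / (1.50 × 10¹¹)³ = 5.896 × 10⁻⁴
Ratio (larger/smaller) = 2.20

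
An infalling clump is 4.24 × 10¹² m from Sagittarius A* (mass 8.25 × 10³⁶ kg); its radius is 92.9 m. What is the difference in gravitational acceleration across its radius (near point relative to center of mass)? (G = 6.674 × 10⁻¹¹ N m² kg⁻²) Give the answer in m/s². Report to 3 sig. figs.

1.34 × 10⁻⁹ m/s²

Δa = 2GMr/d³
   = 2 × (6.674 × 10⁻¹¹) × (8.25 × 10³⁶) × (92.9) / (4.24 × 10¹²)³
   = 1.34 × 10⁻⁹ m/s²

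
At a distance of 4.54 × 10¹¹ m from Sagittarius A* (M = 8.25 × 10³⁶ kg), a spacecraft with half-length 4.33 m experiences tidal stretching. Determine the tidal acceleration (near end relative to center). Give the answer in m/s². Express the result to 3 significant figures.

5.10 × 10⁻⁸ m/s²

a_tidal = 2GMr/d³
        = 2 × (6.674 × 10⁻¹¹) × (8.25 × 10³⁶) × (4.33) / (4.54 × 10¹¹)³
        = 5.10 × 10⁻⁸ m/s²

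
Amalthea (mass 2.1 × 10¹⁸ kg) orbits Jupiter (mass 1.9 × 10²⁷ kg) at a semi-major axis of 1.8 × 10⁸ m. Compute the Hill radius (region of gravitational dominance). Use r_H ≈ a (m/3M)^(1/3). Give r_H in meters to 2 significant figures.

1.3 × 10⁵ m

r_H ≈ a (m/3M)^(1/3)
    = (1.8 × 10⁸) × (2.1 × 10¹⁸ / (3 × 1.9 × 10²⁷))^(1/3)
    = 1.3 × 10⁵ m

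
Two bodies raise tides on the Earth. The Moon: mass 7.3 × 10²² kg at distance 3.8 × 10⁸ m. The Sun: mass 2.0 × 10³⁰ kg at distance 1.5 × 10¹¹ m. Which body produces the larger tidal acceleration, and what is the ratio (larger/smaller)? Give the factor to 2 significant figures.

The Moon, by a factor of ≈ 2.2

Tidal acceleration ∝ M/d³, so compare M/d³ for each.
The Moon: (7.3 × 10²²) / (3.8 × 10⁸)³ = 1.330 × 10⁻³
The Sun: (2.0 × 10³⁰) / (1.5 × 10¹¹)³ = 5.926 × 10⁻⁴
Ratio (larger/smaller) = 2.2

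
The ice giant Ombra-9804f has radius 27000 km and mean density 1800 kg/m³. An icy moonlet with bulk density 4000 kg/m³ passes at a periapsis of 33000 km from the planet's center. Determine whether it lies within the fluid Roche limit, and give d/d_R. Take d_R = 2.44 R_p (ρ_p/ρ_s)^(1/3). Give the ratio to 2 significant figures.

d_R = 2.44 × (27000 km) × (1800/4000)^(1/3) = 50480 km
d/d_R = (33000) / (50480) = 0.65
Since d/d_R < 1, the body is inside the Roche limit.

inside; d/d_R ≈ 0.65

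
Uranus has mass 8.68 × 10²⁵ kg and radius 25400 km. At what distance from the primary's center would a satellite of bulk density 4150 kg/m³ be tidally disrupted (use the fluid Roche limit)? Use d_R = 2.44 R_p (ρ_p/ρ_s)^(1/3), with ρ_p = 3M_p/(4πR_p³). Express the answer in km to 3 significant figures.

ρ_p = 3M_p/(4πR_p³) = 3 × (8.68 × 10²⁵) / (4π × (2.54 × 10⁷ m)³) = 1260 kg/m³
d_R = 2.44 × 25400 km × (1260/4150)^(1/3)
    = 41700 km

41700 km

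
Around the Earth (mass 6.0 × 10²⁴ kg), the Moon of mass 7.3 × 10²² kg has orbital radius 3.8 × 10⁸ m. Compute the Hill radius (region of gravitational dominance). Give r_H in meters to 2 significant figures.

r_H ≈ a (m/3M)^(1/3)
    = (3.8 × 10⁸) × (7.3 × 10²² / (3 × 6.0 × 10²⁴))^(1/3)
    = 6.1 × 10⁷ m

6.1 × 10⁷ m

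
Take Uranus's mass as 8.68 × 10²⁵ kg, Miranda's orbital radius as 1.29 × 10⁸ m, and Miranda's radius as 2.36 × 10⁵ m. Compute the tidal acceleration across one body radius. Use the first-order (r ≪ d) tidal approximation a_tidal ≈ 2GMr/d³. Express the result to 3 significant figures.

1.27 × 10⁻³ m/s²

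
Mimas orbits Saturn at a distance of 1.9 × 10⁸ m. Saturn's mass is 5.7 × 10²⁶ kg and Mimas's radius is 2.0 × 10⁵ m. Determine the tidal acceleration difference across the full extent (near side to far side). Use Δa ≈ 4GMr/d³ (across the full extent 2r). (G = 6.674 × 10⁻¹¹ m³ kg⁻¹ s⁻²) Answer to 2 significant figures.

Δa = 4GMr/d³
   = 4 × (6.674 × 10⁻¹¹) × (5.7 × 10²⁶) × (2.0 × 10⁵) / (1.9 × 10⁸)³
   = 4.4 × 10⁻³ m/s²

4.4 × 10⁻³ m/s²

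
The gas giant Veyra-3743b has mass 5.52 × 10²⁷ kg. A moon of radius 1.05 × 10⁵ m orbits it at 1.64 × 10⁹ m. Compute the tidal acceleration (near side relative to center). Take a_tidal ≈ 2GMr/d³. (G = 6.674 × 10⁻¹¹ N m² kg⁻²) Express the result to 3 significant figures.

1.75 × 10⁻⁵ m/s²

Since r ≪ d, expand the inverse-square field across one radius to get the leading 2GMr/d³ term.
Δg = 2GMr/d³
   = 2 × (6.674 × 10⁻¹¹) × (5.52 × 10²⁷) × (1.05 × 10⁵) / (1.64 × 10⁹)³
   = 1.75 × 10⁻⁵ m/s²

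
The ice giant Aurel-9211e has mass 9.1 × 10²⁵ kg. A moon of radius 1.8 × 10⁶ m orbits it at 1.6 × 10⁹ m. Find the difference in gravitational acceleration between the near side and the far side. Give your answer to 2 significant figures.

1.1 × 10⁻⁵ m/s²

Δa = 4GMr/d³
   = 4 × (6.674 × 10⁻¹¹) × (9.1 × 10²⁵) × (1.8 × 10⁶) / (1.6 × 10⁹)³
   = 1.1 × 10⁻⁵ m/s²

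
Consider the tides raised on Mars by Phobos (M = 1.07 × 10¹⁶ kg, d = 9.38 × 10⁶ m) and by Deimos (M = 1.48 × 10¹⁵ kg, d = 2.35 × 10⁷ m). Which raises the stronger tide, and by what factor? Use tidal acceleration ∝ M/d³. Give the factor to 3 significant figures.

Tidal stretch scales as M/d³; compute that for each body.
Phobos: (1.07 × 10¹⁶) / (9.38 × 10⁶)³ = 1.297 × 10⁻⁵
Deimos: (1.48 × 10¹⁵) / (2.35 × 10⁷)³ = 1.140 × 10⁻⁷
Ratio (larger/smaller) = 114

Phobos, by a factor of ≈ 114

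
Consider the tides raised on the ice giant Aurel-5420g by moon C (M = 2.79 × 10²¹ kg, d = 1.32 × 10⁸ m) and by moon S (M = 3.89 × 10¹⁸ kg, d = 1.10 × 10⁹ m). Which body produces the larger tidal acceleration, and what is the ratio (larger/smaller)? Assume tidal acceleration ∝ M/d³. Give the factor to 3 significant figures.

The tide-raising term goes as M/d³ (the gradient of a 1/d² field).
Moon C: (2.79 × 10²¹) / (1.32 × 10⁸)³ = 1.213 × 10⁻³
Moon S: (3.89 × 10¹⁸) / (1.10 × 10⁹)³ = 2.923 × 10⁻⁹
Ratio (larger/smaller) = 4.15 × 10⁵

Moon C, by a factor of ≈ 4.15 × 10⁵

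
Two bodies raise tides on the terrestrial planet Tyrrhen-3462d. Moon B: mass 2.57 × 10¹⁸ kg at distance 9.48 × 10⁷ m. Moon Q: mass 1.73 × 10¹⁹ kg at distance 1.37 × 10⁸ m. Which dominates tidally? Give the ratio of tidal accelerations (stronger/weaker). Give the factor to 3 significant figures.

Moon Q, by a factor of ≈ 2.23

Tidal acceleration ∝ M/d³, so compare M/d³ for each.
Moon B: (2.57 × 10¹⁸) / (9.48 × 10⁷)³ = 3.017 × 10⁻⁶
Moon Q: (1.73 × 10¹⁹) / (1.37 × 10⁸)³ = 6.728 × 10⁻⁶
Ratio (larger/smaller) = 2.23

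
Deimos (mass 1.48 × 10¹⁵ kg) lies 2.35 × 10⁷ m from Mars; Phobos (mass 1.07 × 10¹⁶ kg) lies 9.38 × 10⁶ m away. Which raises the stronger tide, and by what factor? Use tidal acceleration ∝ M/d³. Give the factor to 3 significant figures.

Tidal acceleration ∝ M/d³, so compare M/d³ for each.
Deimos: (1.48 × 10¹⁵) / (2.35 × 10⁷)³ = 1.140 × 10⁻⁷
Phobos: (1.07 × 10¹⁶) / (9.38 × 10⁶)³ = 1.297 × 10⁻⁵
Ratio (larger/smaller) = 114

Phobos, by a factor of ≈ 114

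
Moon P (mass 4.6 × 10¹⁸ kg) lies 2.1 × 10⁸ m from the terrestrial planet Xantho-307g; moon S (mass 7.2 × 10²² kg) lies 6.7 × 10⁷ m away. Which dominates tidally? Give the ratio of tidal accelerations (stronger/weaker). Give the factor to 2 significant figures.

Moon S, by a factor of ≈ 4.8 × 10⁵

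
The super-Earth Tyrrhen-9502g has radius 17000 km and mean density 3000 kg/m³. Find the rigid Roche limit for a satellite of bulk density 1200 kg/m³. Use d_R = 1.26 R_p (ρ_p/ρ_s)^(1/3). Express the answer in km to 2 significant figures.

d_R = 1.26 × 17000 km × (3000/1200)^(1/3)
    = 29000 km

29000 km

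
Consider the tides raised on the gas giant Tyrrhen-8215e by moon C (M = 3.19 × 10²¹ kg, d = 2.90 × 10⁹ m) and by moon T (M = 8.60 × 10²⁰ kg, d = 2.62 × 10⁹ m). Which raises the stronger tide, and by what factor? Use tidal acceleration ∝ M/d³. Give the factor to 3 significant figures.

Moon C, by a factor of ≈ 2.74

The tide-raising term goes as M/d³ (the gradient of a 1/d² field).
Moon C: (3.19 × 10²¹) / (2.90 × 10⁹)³ = 1.308 × 10⁻⁷
Moon T: (8.60 × 10²⁰) / (2.62 × 10⁹)³ = 4.782 × 10⁻⁸
Ratio (larger/smaller) = 2.74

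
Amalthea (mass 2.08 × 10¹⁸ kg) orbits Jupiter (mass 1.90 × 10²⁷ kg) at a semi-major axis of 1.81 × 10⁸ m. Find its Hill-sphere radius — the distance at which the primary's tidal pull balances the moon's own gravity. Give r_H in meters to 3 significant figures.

r_H ≈ a (m/3M)^(1/3)
    = (1.81 × 10⁸) × (2.08 × 10¹⁸ / (3 × 1.90 × 10²⁷))^(1/3)
    = 1.29 × 10⁵ m

1.29 × 10⁵ m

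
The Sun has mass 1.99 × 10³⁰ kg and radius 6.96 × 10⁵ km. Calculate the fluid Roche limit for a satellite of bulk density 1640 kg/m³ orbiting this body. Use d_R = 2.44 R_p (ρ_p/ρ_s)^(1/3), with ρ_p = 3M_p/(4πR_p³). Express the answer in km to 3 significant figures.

1.61 × 10⁶ km

ρ_p = 3M_p/(4πR_p³) = 3 × (1.99 × 10³⁰) / (4π × (6.96 × 10⁸ m)³) = 1410 kg/m³
d_R = 2.44 × 6.96 × 10⁵ km × (1410/1640)^(1/3)
    = 1.61 × 10⁶ km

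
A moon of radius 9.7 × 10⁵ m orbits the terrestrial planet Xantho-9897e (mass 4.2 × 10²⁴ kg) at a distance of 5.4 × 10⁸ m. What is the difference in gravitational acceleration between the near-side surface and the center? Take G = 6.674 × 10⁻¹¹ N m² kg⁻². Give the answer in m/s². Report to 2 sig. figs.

Differencing GM/(d−r)² and GM/d² to first order in r/d gives 2GMr/d³.
Δg = 2GMr/d³
   = 2 × (6.674 × 10⁻¹¹) × (4.2 × 10²⁴) × (9.7 × 10⁵) / (5.4 × 10⁸)³
   = 3.5 × 10⁻⁶ m/s²

3.5 × 10⁻⁶ m/s²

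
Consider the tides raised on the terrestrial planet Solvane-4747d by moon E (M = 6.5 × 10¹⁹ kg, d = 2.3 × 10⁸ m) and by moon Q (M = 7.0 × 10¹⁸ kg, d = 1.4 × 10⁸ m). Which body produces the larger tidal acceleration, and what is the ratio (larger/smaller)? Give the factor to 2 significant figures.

Moon E, by a factor of ≈ 2.1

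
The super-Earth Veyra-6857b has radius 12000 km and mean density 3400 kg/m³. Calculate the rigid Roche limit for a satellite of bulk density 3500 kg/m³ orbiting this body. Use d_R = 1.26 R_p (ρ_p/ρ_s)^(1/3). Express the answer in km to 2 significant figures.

15000 km

d_R = 1.26 × 12000 km × (3400/3500)^(1/3)
    = 15000 km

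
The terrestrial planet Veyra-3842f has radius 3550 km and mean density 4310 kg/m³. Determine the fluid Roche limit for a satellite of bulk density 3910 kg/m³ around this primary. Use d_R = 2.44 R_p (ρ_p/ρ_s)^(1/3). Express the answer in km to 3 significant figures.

8950 km

d_R = 2.44 × 3550 km × (4310/3910)^(1/3)
    = 8950 km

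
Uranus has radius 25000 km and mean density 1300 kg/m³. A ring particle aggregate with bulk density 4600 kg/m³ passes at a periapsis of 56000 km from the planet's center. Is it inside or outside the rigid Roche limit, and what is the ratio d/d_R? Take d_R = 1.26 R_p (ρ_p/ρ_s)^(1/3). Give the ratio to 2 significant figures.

outside; d/d_R ≈ 2.7

d_R = 1.26 × (25000 km) × (1300/4600)^(1/3) = 20670 km
d/d_R = (56000) / (20670) = 2.7
Since d/d_R > 1, the body is outside the Roche limit.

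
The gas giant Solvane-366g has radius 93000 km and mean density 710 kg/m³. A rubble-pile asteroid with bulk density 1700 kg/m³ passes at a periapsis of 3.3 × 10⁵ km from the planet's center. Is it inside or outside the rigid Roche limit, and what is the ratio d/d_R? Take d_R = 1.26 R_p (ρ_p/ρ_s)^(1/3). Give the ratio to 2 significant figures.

d_R = 1.26 × (93000 km) × (710/1700)^(1/3) = 87590 km
d/d_R = (3.3 × 10⁵) / (87590) = 3.8
Since d/d_R > 1, the body is outside the Roche limit.

outside; d/d_R ≈ 3.8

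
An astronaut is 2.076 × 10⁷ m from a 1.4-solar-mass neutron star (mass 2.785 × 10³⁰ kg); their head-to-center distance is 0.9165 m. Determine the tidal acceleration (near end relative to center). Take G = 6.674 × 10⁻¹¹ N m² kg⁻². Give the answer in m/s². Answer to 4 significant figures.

Δg = 2GMr/d³
   = 2 × (6.674 × 10⁻¹¹) × (2.785 × 10³⁰) × (0.9165) / (2.076 × 10⁷)³
   = 3.808 × 10⁻² m/s²

3.808 × 10⁻² m/s²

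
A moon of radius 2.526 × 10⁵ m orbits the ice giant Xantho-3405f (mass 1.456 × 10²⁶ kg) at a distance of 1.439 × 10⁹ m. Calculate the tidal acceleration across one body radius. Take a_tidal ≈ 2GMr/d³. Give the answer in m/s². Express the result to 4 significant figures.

Differencing GM/(d−r)² and GM/d² to first order in r/d gives 2GMr/d³.
Δa = 2GMr/d³
   = 2 × (6.674 × 10⁻¹¹) × (1.456 × 10²⁶) × (2.526 × 10⁵) / (1.439 × 10⁹)³
   = 1.648 × 10⁻⁶ m/s²

1.648 × 10⁻⁶ m/s²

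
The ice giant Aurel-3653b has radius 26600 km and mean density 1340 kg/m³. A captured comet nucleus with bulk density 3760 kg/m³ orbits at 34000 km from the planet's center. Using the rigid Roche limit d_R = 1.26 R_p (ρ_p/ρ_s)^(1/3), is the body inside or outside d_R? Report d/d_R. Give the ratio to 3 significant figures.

outside; d/d_R ≈ 1.43

d_R = 1.26 × (26600 km) × (1340/3760)^(1/3) = 23760 km
d/d_R = (34000) / (23760) = 1.43
Since d/d_R > 1, the body is outside the Roche limit.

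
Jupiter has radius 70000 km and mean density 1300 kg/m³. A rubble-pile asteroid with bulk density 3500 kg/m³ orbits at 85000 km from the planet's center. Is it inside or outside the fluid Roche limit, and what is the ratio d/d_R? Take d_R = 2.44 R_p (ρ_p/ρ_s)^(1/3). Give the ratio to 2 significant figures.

inside; d/d_R ≈ 0.69

d_R = 2.44 × (70000 km) × (1300/3500)^(1/3) = 1.228 × 10⁵ km
d/d_R = (85000) / (1.228 × 10⁵) = 0.69
Since d/d_R < 1, the body is inside the Roche limit.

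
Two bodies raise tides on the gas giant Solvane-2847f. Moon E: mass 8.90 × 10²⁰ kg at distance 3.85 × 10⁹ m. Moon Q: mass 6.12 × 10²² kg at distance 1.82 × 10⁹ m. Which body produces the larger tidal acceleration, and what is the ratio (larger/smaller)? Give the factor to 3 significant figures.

Moon Q, by a factor of ≈ 651

The tide-raising term goes as M/d³ (the gradient of a 1/d² field).
Moon E: (8.90 × 10²⁰) / (3.85 × 10⁹)³ = 1.560 × 10⁻⁸
Moon Q: (6.12 × 10²²) / (1.82 × 10⁹)³ = 1.015 × 10⁻⁵
Ratio (larger/smaller) = 651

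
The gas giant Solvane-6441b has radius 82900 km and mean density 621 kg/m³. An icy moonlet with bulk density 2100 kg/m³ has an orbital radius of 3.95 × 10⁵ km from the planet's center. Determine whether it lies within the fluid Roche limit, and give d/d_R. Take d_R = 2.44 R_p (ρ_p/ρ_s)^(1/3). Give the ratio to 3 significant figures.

outside; d/d_R ≈ 2.93

d_R = 2.44 × (82900 km) × (621/2100)^(1/3) = 1.348 × 10⁵ km
d/d_R = (3.95 × 10⁵) / (1.348 × 10⁵) = 2.93
Since d/d_R > 1, the body is outside the Roche limit.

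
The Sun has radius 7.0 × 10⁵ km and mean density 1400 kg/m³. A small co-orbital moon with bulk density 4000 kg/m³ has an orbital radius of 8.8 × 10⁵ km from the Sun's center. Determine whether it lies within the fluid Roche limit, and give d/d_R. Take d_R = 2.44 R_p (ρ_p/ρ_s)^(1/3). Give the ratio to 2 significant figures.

inside; d/d_R ≈ 0.73

d_R = 2.44 × (7.0 × 10⁵ km) × (1400/4000)^(1/3) = 1.204 × 10⁶ km
d/d_R = (8.8 × 10⁵) / (1.204 × 10⁶) = 0.73
Since d/d_R < 1, the body is inside the Roche limit.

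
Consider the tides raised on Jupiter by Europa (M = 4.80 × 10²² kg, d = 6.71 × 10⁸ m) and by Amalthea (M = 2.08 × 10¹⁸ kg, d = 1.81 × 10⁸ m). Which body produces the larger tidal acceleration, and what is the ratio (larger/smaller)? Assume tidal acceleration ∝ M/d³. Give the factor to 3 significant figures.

Europa, by a factor of ≈ 453

The tide-raising term goes as M/d³ (the gradient of a 1/d² field).
Europa: (4.80 × 10²²) / (6.71 × 10⁸)³ = 1.589 × 10⁻⁴
Amalthea: (2.08 × 10¹⁸) / (1.81 × 10⁸)³ = 3.508 × 10⁻⁷
Ratio (larger/smaller) = 453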